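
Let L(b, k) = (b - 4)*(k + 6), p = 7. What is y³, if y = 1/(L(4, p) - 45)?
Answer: -1/91125 ≈ -1.0974e-5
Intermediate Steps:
L(b, k) = (-4 + b)*(6 + k)
y = -1/45 (y = 1/((-24 - 4*7 + 6*4 + 4*7) - 45) = 1/((-24 - 28 + 24 + 28) - 45) = 1/(0 - 45) = 1/(-45) = -1/45 ≈ -0.022222)
y³ = (-1/45)³ = -1/91125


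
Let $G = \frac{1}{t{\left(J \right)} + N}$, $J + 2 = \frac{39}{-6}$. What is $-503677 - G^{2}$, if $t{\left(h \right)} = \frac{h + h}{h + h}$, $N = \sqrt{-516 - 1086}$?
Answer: $\frac{2 \left(- 403193438 i - 1511031 \sqrt{178}\right)}{6 \sqrt{178} + 1601 i} \approx -5.0368 \cdot 10^{5} + 3.8147 \cdot 10^{-5} i$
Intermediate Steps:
$J = - \frac{17}{2}$ ($J = -2 + \frac{39}{-6} = -2 + 39 \left(- \frac{1}{6}\right) = -2 - \frac{13}{2} = - \frac{17}{2} \approx -8.5$)
$N = 3 i \sqrt{178}$ ($N = \sqrt{-1602} = 3 i \sqrt{178} \approx 40.025 i$)
$t{\left(h \right)} = 1$ ($t{\left(h \right)} = \frac{2 h}{2 h} = 2 h \frac{1}{2 h} = 1$)
$G = \frac{1}{1 + 3 i \sqrt{178}} \approx 0.00062383 - 0.024969 i$
$-503677 - G^{2} = -503677 - \left(\frac{1}{1603} - \frac{3 i \sqrt{178}}{1603}\right)^{2}$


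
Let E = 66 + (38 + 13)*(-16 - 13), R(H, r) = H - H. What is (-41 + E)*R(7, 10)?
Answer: 0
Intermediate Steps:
R(H, r) = 0
E = -1413 (E = 66 + 51*(-29) = 66 - 1479 = -1413)
(-41 + E)*R(7, 10) = (-41 - 1413)*0 = -1454*0 = 0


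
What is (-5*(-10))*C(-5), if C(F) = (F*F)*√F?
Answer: 1250*I*√5 ≈ 2795.1*I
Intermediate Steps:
C(F) = F^(5/2) (C(F) = F²*√F = F^(5/2))
(-5*(-10))*C(-5) = (-5*(-10))*(-5)^(5/2) = 50*(25*I*√5) = 1250*I*√5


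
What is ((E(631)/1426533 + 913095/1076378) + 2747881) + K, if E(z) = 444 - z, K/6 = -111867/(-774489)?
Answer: 1089278236709327110607425/396406378932500262 ≈ 2.7479e+6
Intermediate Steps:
K = 223734/258163 (K = 6*(-111867/(-774489)) = 6*(-111867*(-1/774489)) = 6*(37289/258163) = 223734/258163 ≈ 0.86664)
((E(631)/1426533 + 913095/1076378) + 2747881) + K = (((444 - 1*631)/1426533 + 913095/1076378) + 2747881) + 223734/258163 = (((444 - 631)*(1/1426533) + 913095*(1/1076378)) + 2747881) + 223734/258163 = ((-187*1/1426533 + 913095/1076378) + 2747881) + 223734/258163 = ((-187/1426533 + 913095/1076378) + 2747881) + 223734/258163 = (1302358866949/1535488737474 + 2747881) + 223734/258163 = 4219341629777659543/1535488737474 + 223734/258163 = 1089278236709327110607425/396406378932500262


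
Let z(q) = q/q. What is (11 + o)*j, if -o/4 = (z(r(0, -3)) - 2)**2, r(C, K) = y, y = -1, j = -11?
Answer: -77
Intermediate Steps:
r(C, K) = -1
z(q) = 1
o = -4 (o = -4*(1 - 2)**2 = -4*(-1)**2 = -4*1 = -4)
(11 + o)*j = (11 - 4)*(-11) = 7*(-11) = -77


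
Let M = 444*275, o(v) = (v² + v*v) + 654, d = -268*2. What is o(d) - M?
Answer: 453146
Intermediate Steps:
d = -536
o(v) = 654 + 2*v² (o(v) = (v² + v²) + 654 = 2*v² + 654 = 654 + 2*v²)
M = 122100
o(d) - M = (654 + 2*(-536)²) - 1*122100 = (654 + 2*287296) - 122100 = (654 + 574592) - 122100 = 575246 - 122100 = 453146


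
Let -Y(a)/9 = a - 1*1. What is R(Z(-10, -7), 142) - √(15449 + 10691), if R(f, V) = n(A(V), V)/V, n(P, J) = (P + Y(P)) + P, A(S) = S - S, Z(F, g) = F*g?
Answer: 9/142 - 2*√6535 ≈ -161.62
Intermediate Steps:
A(S) = 0
Y(a) = 9 - 9*a (Y(a) = -9*(a - 1*1) = -9*(a - 1) = -9*(-1 + a) = 9 - 9*a)
n(P, J) = 9 - 7*P (n(P, J) = (P + (9 - 9*P)) + P = (9 - 8*P) + P = 9 - 7*P)
R(f, V) = 9/V (R(f, V) = (9 - 7*0)/V = (9 + 0)/V = 9/V)
R(Z(-10, -7), 142) - √(15449 + 10691) = 9/142 - √(15449 + 10691) = 9*(1/142) - √26140 = 9/142 - 2*√6535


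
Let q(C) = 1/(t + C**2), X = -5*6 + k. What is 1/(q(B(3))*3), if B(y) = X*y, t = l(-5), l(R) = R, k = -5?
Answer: 11020/3 ≈ 3673.3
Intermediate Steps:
t = -5
X = -35 (X = -5*6 - 5 = -30 - 5 = -35)
B(y) = -35*y
q(C) = 1/(-5 + C**2)
1/(q(B(3))*3) = 1/(3/(-5 + (-35*3)**2)) = 1/(3/(-5 + (-105)**2)) = 1/(3/(-5 + 11025)) = 1/(3/11020) = 11020/3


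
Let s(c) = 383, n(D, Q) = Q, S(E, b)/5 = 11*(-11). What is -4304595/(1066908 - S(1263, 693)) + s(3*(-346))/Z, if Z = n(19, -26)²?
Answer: -2501048741/721638788 ≈ -3.4658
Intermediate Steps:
S(E, b) = -605 (S(E, b) = 5*(11*(-11)) = 5*(-121) = -605)
Z = 676 (Z = (-26)² = 676)
-4304595/(1066908 - S(1263, 693)) + s(3*(-346))/Z = -4304595/(1066908 - 1*(-605)) + 383/676 = -4304595/(1066908 + 605) + 383*(1/676) = -4304595/1067513 + 383/676 = -2501048741/721638788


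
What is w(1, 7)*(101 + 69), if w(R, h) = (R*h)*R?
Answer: 1190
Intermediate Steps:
w(R, h) = h*R²
w(1, 7)*(101 + 69) = (7*1²)*(101 + 69) = (7*1)*170 = 7*170 = 1190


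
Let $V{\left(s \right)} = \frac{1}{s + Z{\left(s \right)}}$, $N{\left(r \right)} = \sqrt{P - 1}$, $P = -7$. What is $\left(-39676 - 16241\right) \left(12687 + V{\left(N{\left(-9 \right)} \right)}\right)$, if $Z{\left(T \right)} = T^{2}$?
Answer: $-709412766 + \frac{6213 i \sqrt{2}}{4} \approx -7.0941 \cdot 10^{8} + 2196.6 i$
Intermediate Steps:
$N{\left(r \right)} = 2 i \sqrt{2}$ ($N{\left(r \right)} = \sqrt{-7 - 1} = \sqrt{-8} = 2 i \sqrt{2}$)
$V{\left(s \right)} = \frac{1}{s + s^{2}}$
$\left(-39676 - 16241\right) \left(12687 + V{\left(N{\left(-9 \right)} \right)}\right) = \left(-39676 - 16241\right) \left(12687 + \frac{1}{2 i \sqrt{2} \left(1 + 2 i \sqrt{2}\right)}\right) = - 55917 \left(12687 + \frac{\left(- \frac{1}{4}\right) i \sqrt{2}}{1 + 2 i \sqrt{2}}\right) = - 55917 \left(12687 - \frac{i \sqrt{2}}{4 \left(1 + 2 i \sqrt{2}\right)}\right) = -709418979 + \frac{55917 i \sqrt{2}}{4 \left(1 + 2 i \sqrt{2}\right)}$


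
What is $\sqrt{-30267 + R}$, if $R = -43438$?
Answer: $i \sqrt{73705} \approx 271.49 i$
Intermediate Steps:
$\sqrt{-30267 + R} = \sqrt{-30267 - 43438} = \sqrt{-73705} = i \sqrt{73705}$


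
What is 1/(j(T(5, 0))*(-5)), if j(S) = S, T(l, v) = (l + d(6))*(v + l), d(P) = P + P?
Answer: -1/425 ≈ -0.0023529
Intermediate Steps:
d(P) = 2*P
T(l, v) = (12 + l)*(l + v) (T(l, v) = (l + 2*6)*(v + l) = (l + 12)*(l + v) = (12 + l)*(l + v))
1/(j(T(5, 0))*(-5)) = 1/((5**2 + 12*5 + 12*0 + 5*0)*(-5)) = 1/((25 + 60 + 0 + 0)*(-5)) = 1/(85*(-5)) = 1/(-425) = -1/425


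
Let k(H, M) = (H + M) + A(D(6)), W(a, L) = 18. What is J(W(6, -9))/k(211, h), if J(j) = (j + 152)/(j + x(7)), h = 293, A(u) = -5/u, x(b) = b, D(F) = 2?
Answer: 4/295 ≈ 0.013559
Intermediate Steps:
J(j) = (152 + j)/(7 + j) (J(j) = (j + 152)/(j + 7) = (152 + j)/(7 + j))
k(H, M) = -5/2 + H + M (k(H, M) = (H + M) - 5/2 = -5/2 + H + M)
J(W(6, -9))/k(211, h) = ((152 + 18)/(7 + 18))/(-5/2 + 211 + 293) = (170/25)/(1003/2) = ((1/25)*170)*(2/1003) = (34/5)*(2/1003) = 4/295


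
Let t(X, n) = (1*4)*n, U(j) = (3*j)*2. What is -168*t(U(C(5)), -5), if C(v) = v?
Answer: 3360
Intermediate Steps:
U(j) = 6*j
t(X, n) = 4*n
-168*t(U(C(5)), -5) = -672*(-5) = -168*(-20) = 3360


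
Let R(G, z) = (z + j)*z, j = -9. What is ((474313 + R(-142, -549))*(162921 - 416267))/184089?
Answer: -197775821630/184089 ≈ -1.0743e+6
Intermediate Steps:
R(G, z) = z*(-9 + z) (R(G, z) = (z - 9)*z = (-9 + z)*z = z*(-9 + z))
((474313 + R(-142, -549))*(162921 - 416267))/184089 = ((474313 - 549*(-9 - 549))*(162921 - 416267))/184089 = ((474313 - 549*(-558))*(-253346))*(1/184089) = ((474313 + 306342)*(-253346))*(1/184089) = (780655*(-253346))*(1/184089) = -197775821630*1/184089 = -197775821630/184089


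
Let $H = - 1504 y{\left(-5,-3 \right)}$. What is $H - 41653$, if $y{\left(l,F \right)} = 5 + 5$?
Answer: $-56693$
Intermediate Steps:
$y{\left(l,F \right)} = 10$
$H = -15040$ ($H = \left(-1504\right) 10 = -15040$)
$H - 41653 = -15040 - 41653 = -56693$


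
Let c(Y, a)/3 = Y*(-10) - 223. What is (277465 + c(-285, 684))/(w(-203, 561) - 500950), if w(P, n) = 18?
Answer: -142673/250466 ≈ -0.56963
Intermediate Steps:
c(Y, a) = -669 - 30*Y (c(Y, a) = 3*(Y*(-10) - 223) = 3*(-10*Y - 223) = 3*(-223 - 10*Y) = -669 - 30*Y)
(277465 + c(-285, 684))/(w(-203, 561) - 500950) = (277465 + (-669 - 30*(-285)))/(18 - 500950) = (277465 + (-669 + 8550))/(-500932) = (277465 + 7881)*(-1/500932) = 285346*(-1/500932) = -142673/250466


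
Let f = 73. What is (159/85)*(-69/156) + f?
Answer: 319003/4420 ≈ 72.173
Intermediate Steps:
(159/85)*(-69/156) + f = (159/85)*(-69/156) + 73 = (159*(1/85))*(-69*1/156) + 73 = (159/85)*(-23/52) + 73 = -3657/4420 + 73 = 319003/4420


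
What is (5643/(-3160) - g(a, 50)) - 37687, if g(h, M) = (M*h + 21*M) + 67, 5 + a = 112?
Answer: -139532283/3160 ≈ -44156.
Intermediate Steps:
a = 107 (a = -5 + 112 = 107)
g(h, M) = 67 + 21*M + M*h (g(h, M) = (21*M + M*h) + 67 = 67 + 21*M + M*h)
(5643/(-3160) - g(a, 50)) - 37687 = (5643/(-3160) - (67 + 21*50 + 50*107)) - 37687 = (5643*(-1/3160) - (67 + 1050 + 5350)) - 37687 = (-5643/3160 - 1*6467) - 37687 = (-5643/3160 - 6467) - 37687 = -20441363/3160 - 37687 = -139532283/3160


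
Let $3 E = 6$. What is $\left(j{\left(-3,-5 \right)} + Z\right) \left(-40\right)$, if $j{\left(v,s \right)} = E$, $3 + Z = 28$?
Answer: $-1080$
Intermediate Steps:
$Z = 25$ ($Z = -3 + 28 = 25$)
$E = 2$ ($E = \frac{1}{3} \cdot 6 = 2$)
$j{\left(v,s \right)} = 2$
$\left(j{\left(-3,-5 \right)} + Z\right) \left(-40\right) = \left(2 + 25\right) \left(-40\right) = 27 \left(-40\right) = -1080$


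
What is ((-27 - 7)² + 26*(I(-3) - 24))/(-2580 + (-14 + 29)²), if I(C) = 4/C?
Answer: -1492/7065 ≈ -0.21118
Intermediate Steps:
((-27 - 7)² + 26*(I(-3) - 24))/(-2580 + (-14 + 29)²) = ((-27 - 7)² + 26*(4/(-3) - 24))/(-2580 + (-14 + 29)²) = ((-34)² + 26*(4*(-⅓) - 24))/(-2580 + 15²) = (1156 + 26*(-4/3 - 24))/(-2580 + 225) = (1156 + 26*(-76/3))/(-2355) = (1156 - 1976/3)*(-1/2355) = (1492/3)*(-1/2355) = -1492/7065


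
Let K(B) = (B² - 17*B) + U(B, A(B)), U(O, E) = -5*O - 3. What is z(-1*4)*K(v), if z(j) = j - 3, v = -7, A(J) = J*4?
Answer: -1400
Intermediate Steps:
A(J) = 4*J
z(j) = -3 + j
U(O, E) = -3 - 5*O
K(B) = -3 + B² - 22*B (K(B) = (B² - 17*B) + (-3 - 5*B) = -3 + B² - 22*B)
z(-1*4)*K(v) = (-3 - 1*4)*(-3 + (-7)² - 22*(-7)) = (-3 - 4)*(-3 + 49 + 154) = -7*200 = -1400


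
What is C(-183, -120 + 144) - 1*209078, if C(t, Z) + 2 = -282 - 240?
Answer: -209602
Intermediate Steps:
C(t, Z) = -524 (C(t, Z) = -2 + (-282 - 240) = -2 - 522 = -524)
C(-183, -120 + 144) - 1*209078 = -524 - 1*209078 = -524 - 209078 = -209602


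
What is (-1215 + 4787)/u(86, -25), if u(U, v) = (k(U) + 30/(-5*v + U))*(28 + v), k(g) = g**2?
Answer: 376846/2340879 ≈ 0.16098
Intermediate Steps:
u(U, v) = (28 + v)*(U**2 + 30/(U - 5*v)) (u(U, v) = (U**2 + 30/(-5*v + U))*(28 + v) = (U**2 + 30/(U - 5*v))*(28 + v) = (28 + v)*(U**2 + 30/(U - 5*v)))
(-1215 + 4787)/u(86, -25) = (-1215 + 4787)/(((840 + 28*86**3 + 30*(-25) - 25*86**3 - 140*(-25)*86**2 - 5*86**2*(-25)**2)/(86 - 5*(-25)))) = 3572/(((840 + 28*636056 - 750 - 25*636056 - 140*(-25)*7396 - 5*7396*625)/(86 + 125))) = 3572/(((840 + 17809568 - 750 - 15901400 + 25886000 - 23112500)/211)) = 3572/(((1/211)*4681758)) = 3572/(4681758/211) = 3572*(211/4681758) = 376846/2340879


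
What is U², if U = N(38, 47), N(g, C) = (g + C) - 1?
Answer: 7056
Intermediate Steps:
N(g, C) = -1 + C + g (N(g, C) = (C + g) - 1 = -1 + C + g)
U = 84 (U = -1 + 47 + 38 = 84)
U² = 84² = 7056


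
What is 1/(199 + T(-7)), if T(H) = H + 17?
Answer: 1/209 ≈ 0.0047847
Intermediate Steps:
T(H) = 17 + H
1/(199 + T(-7)) = 1/(199 + (17 - 7)) = 1/(199 + 10) = 1/209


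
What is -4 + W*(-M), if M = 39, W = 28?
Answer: -1096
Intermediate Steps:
-4 + W*(-M) = -4 + 28*(-1*39) = -4 + 28*(-39) = -4 - 1092 = -1096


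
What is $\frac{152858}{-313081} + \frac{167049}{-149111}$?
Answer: $- \frac{75092677207}{46683820991} \approx -1.6085$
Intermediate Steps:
$\frac{152858}{-313081} + \frac{167049}{-149111} = 152858 \left(- \frac{1}{313081}\right) + 167049 \left(- \frac{1}{149111}\right) = - \frac{152858}{313081} - \frac{167049}{149111} = - \frac{75092677207}{46683820991}$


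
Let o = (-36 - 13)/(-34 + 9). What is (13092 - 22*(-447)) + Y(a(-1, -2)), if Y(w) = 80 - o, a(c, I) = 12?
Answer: 575101/25 ≈ 23004.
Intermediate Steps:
o = 49/25 (o = -49/(-25) = -49*(-1/25) = 49/25 ≈ 1.9600)
Y(w) = 1951/25 (Y(w) = 80 - 1*49/25 = 80 - 49/25 = 1951/25)
(13092 - 22*(-447)) + Y(a(-1, -2)) = (13092 - 22*(-447)) + 1951/25 = (13092 + 9834) + 1951/25 = 22926 + 1951/25 = 575101/25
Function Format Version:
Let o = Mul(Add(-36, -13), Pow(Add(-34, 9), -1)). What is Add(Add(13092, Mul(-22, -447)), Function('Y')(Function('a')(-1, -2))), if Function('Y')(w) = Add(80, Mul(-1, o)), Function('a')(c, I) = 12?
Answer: Rational(575101, 25) ≈ 23004.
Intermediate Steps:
o = Rational(49, 25) (o = Mul(-49, Pow(-25, -1)) = Mul(-49, Rational(-1, 25)) = Rational(49, 25) ≈ 1.9600)
Function('Y')(w) = Rational(1951, 25) (Function('Y')(w) = Add(80, Mul(-1, Rational(49, 25))) = Add(80, Rational(-49, 25)) = Rational(1951, 25))
Add(Add(13092, Mul(-22, -447)), Function('Y')(Function('a')(-1, -2))) = Add(Add(13092, Mul(-22, -447)), Rational(1951, 25)) = Add(Add(13092, 9834), Rational(1951, 25)) = Add(22926, Rational(1951, 25)) = Rational(575101, 25)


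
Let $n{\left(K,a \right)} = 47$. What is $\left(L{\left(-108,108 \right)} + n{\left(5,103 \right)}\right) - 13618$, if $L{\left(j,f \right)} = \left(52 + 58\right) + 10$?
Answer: $-13451$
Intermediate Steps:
$L{\left(j,f \right)} = 120$ ($L{\left(j,f \right)} = 110 + 10 = 120$)
$\left(L{\left(-108,108 \right)} + n{\left(5,103 \right)}\right) - 13618 = \left(120 + 47\right) - 13618 = 167 - 13618 = -13451$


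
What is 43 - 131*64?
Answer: -8341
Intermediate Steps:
43 - 131*64 = 43 - 8384 = -8341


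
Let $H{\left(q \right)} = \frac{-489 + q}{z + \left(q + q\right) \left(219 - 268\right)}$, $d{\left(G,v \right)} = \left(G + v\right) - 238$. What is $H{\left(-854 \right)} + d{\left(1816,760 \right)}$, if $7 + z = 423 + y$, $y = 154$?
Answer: $\frac{197003213}{84262} \approx 2338.0$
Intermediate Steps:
$z = 570$ ($z = -7 + \left(423 + 154\right) = -7 + 577 = 570$)
$d{\left(G,v \right)} = -238 + G + v$
$H{\left(q \right)} = \frac{-489 + q}{570 - 98 q}$ ($H{\left(q \right)} = \frac{-489 + q}{570 + \left(q + q\right) \left(219 - 268\right)} = \frac{-489 + q}{570 + 2 q \left(-49\right)} = \frac{-489 + q}{570 - 98 q}$)
$H{\left(-854 \right)} + d{\left(1816,760 \right)} = \frac{489 - -854}{2 \left(-285 + 49 \left(-854\right)\right)} + \left(-238 + 1816 + 760\right) = \frac{489 + 854}{2 \left(-285 - 41846\right)} + 2338 = \frac{1}{2} \frac{1}{-42131} \cdot 1343 + 2338 = \frac{1}{2} \left(- \frac{1}{42131}\right) 1343 + 2338 = - \frac{1343}{84262} + 2338 = \frac{197003213}{84262}$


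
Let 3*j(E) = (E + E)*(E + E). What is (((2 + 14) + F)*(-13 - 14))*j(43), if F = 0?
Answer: -1065024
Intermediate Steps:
j(E) = 4*E²/3 (j(E) = ((E + E)*(E + E))/3 = ((2*E)*(2*E))/3 = (4*E²)/3 = 4*E²/3)
(((2 + 14) + F)*(-13 - 14))*j(43) = (((2 + 14) + 0)*(-13 - 14))*((4/3)*43²) = ((16 + 0)*(-27))*((4/3)*1849) = (16*(-27))*(7396/3) = -432*7396/3 = -1065024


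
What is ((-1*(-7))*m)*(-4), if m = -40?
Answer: 1120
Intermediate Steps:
((-1*(-7))*m)*(-4) = (-1*(-7)*(-40))*(-4) = (7*(-40))*(-4) = -280*(-4) = 1120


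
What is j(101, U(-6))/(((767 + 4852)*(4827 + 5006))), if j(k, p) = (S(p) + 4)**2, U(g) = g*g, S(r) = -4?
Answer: 0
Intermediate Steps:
U(g) = g**2
j(k, p) = 0 (j(k, p) = (-4 + 4)**2 = 0**2 = 0)
j(101, U(-6))/(((767 + 4852)*(4827 + 5006))) = 0/(((767 + 4852)*(4827 + 5006))) = 0/((5619*9833)) = 0/55251627 = 0*(1/55251627) = 0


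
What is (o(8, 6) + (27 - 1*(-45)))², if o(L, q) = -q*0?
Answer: 5184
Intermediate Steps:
o(L, q) = 0
(o(8, 6) + (27 - 1*(-45)))² = (0 + (27 - 1*(-45)))² = (0 + (27 + 45))² = (0 + 72)² = 72² = 5184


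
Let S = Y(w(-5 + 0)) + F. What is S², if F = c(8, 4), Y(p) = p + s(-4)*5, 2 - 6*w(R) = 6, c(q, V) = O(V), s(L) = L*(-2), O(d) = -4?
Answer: 11236/9 ≈ 1248.4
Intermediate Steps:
s(L) = -2*L
c(q, V) = -4
w(R) = -⅔ (w(R) = ⅓ - ⅙*6 = ⅓ - 1 = -⅔)
Y(p) = 40 + p (Y(p) = p - 2*(-4)*5 = p + 8*5 = p + 40 = 40 + p)
F = -4
S = 106/3 (S = (40 - ⅔) - 4 = 118/3 - 4 = 106/3 ≈ 35.333)
S² = (106/3)² = 11236/9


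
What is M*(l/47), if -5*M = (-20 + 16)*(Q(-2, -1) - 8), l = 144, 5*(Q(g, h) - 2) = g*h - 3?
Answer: -17856/1175 ≈ -15.197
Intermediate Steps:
Q(g, h) = 7/5 + g*h/5 (Q(g, h) = 2 + (g*h - 3)/5 = 2 + (-3 + g*h)/5 = 2 + (-⅗ + g*h/5) = 7/5 + g*h/5)
M = -124/25 (M = -(-20 + 16)*((7/5 + (⅕)*(-2)*(-1)) - 8)/5 = -(-4)*((7/5 + ⅖) - 8)/5 = -(-4)*(9/5 - 8)/5 = -(-4)*(-31)/(5*5) = -⅕*124/5 = -124/25 ≈ -4.9600)
M*(l/47) = -17856/(25*47) = -124/25*144/47 = -17856/1175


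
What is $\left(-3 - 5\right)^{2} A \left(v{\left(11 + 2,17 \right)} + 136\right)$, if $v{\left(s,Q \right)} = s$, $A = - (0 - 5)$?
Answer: $47680$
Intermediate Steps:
$A = 5$ ($A = \left(-1\right) \left(-5\right) = 5$)
$\left(-3 - 5\right)^{2} A \left(v{\left(11 + 2,17 \right)} + 136\right) = \left(-3 - 5\right)^{2} \cdot 5 \left(\left(11 + 2\right) + 136\right) = \left(-8\right)^{2} \cdot 5 \left(13 + 136\right) = 64 \cdot 5 \cdot 149 = 320 \cdot 149 = 47680$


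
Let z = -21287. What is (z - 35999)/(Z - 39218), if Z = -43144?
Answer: 28643/41181 ≈ 0.69554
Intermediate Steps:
(z - 35999)/(Z - 39218) = (-21287 - 35999)/(-43144 - 39218) = -57286/(-82362) = -57286*(-1/82362) = 28643/41181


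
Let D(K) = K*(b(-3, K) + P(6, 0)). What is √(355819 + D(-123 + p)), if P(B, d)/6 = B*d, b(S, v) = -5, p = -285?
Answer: √357859 ≈ 598.21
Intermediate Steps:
P(B, d) = 6*B*d (P(B, d) = 6*(B*d) = 6*B*d)
D(K) = -5*K (D(K) = K*(-5 + 6*6*0) = K*(-5 + 0) = K*(-5) = -5*K)
√(355819 + D(-123 + p)) = √(355819 - 5*(-123 - 285)) = √(355819 - 5*(-408)) = √(355819 + 2040) = √357859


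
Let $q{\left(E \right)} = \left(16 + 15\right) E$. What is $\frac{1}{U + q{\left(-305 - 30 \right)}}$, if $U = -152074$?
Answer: $- \frac{1}{162459} \approx -6.1554 \cdot 10^{-6}$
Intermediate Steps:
$q{\left(E \right)} = 31 E$
$\frac{1}{U + q{\left(-305 - 30 \right)}} = \frac{1}{-152074 + 31 \left(-305 - 30\right)} = \frac{1}{-152074 + 31 \left(-335\right)} = \frac{1}{-152074 - 10385} = \frac{1}{-162459} = - \frac{1}{162459}$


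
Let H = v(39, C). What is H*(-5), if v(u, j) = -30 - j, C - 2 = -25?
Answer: 35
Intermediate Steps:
C = -23 (C = 2 - 25 = -23)
H = -7 (H = -30 - 1*(-23) = -30 + 23 = -7)
H*(-5) = -7*(-5) = 35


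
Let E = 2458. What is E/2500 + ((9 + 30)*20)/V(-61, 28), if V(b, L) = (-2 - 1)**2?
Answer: 328687/3750 ≈ 87.650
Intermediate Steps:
V(b, L) = 9 (V(b, L) = (-3)**2 = 9)
E/2500 + ((9 + 30)*20)/V(-61, 28) = 2458/2500 + ((9 + 30)*20)/9 = 2458*(1/2500) + (39*20)*(1/9) = 1229/1250 + 780*(1/9) = 1229/1250 + 260/3 = 328687/3750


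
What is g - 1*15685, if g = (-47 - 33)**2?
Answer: -9285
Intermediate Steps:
g = 6400 (g = (-80)**2 = 6400)
g - 1*15685 = 6400 - 1*15685 = 6400 - 15685 = -9285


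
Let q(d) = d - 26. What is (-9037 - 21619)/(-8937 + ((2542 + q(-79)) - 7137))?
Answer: 30656/13637 ≈ 2.2480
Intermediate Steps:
q(d) = -26 + d
(-9037 - 21619)/(-8937 + ((2542 + q(-79)) - 7137)) = (-9037 - 21619)/(-8937 + ((2542 + (-26 - 79)) - 7137)) = -30656/(-8937 + ((2542 - 105) - 7137)) = -30656/(-8937 + (2437 - 7137)) = -30656/(-8937 - 4700) = -30656/(-13637) = -30656*(-1/13637) = 30656/13637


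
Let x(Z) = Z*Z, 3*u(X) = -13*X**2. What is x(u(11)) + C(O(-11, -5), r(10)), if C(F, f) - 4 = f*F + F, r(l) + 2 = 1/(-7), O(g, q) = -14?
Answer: 2474509/9 ≈ 2.7495e+5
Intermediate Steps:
u(X) = -13*X**2/3 (u(X) = (-13*X**2)/3 = -13*X**2/3)
r(l) = -15/7 (r(l) = -2 + 1/(-7) = -2 - 1/7 = -15/7)
C(F, f) = 4 + F + F*f (C(F, f) = 4 + (f*F + F) = 4 + (F*f + F) = 4 + (F + F*f) = 4 + F + F*f)
x(Z) = Z**2
x(u(11)) + C(O(-11, -5), r(10)) = (-13/3*11**2)**2 + (4 - 14 - 14*(-15/7)) = (-13/3*121)**2 + (4 - 14 + 30) = (-1573/3)**2 + 20 = 2474329/9 + 20 = 2474509/9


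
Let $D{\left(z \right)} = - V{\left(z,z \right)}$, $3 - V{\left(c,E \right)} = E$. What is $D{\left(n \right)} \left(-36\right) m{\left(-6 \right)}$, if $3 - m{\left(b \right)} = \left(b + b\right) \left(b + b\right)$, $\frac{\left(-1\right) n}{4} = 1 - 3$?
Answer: $25380$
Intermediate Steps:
$V{\left(c,E \right)} = 3 - E$
$n = 8$ ($n = - 4 \left(1 - 3\right) = \left(-4\right) \left(-2\right) = 8$)
$D{\left(z \right)} = -3 + z$ ($D{\left(z \right)} = - (3 - z) = -3 + z$)
$m{\left(b \right)} = 3 - 4 b^{2}$ ($m{\left(b \right)} = 3 - \left(b + b\right) \left(b + b\right) = 3 - 2 b 2 b = 3 - 4 b^{2}$)
$D{\left(n \right)} \left(-36\right) m{\left(-6 \right)} = \left(-3 + 8\right) \left(-36\right) \left(3 - 4 \left(-6\right)^{2}\right) = 5 \left(-36\right) \left(3 - 144\right) = - 180 \left(3 - 144\right) = \left(-180\right) \left(-141\right) = 25380$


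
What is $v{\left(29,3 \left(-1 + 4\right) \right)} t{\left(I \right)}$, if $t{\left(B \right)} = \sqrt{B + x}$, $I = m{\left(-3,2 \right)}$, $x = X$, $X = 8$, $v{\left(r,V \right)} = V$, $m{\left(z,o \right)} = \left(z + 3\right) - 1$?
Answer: $9 \sqrt{7} \approx 23.812$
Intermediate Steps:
$m{\left(z,o \right)} = 2 + z$ ($m{\left(z,o \right)} = \left(3 + z\right) - 1 = 2 + z$)
$x = 8$
$I = -1$ ($I = 2 - 3 = -1$)
$t{\left(B \right)} = \sqrt{8 + B}$ ($t{\left(B \right)} = \sqrt{B + 8} = \sqrt{8 + B}$)
$v{\left(29,3 \left(-1 + 4\right) \right)} t{\left(I \right)} = 3 \left(-1 + 4\right) \sqrt{8 - 1} = 3 \cdot 3 \sqrt{7} = 9 \sqrt{7}$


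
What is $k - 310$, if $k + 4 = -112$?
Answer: $-426$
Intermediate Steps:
$k = -116$ ($k = -4 - 112 = -116$)
$k - 310 = -116 - 310 = -426$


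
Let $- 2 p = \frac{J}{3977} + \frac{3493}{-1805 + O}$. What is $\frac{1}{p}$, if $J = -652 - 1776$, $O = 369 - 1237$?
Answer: $\frac{21261042}{20381705} \approx 1.0431$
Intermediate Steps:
$O = -868$
$J = -2428$
$p = \frac{20381705}{21261042}$ ($p = - \frac{- \frac{2428}{3977} + \frac{3493}{-1805 - 868}}{2} = - \frac{\left(-2428\right) \frac{1}{3977} + \frac{3493}{-2673}}{2} = - \frac{- \frac{2428}{3977} + 3493 \left(- \frac{1}{2673}\right)}{2} = - \frac{- \frac{2428}{3977} - \frac{3493}{2673}}{2} = \left(- \frac{1}{2}\right) \left(- \frac{20381705}{10630521}\right) = \frac{20381705}{21261042} \approx 0.95864$)
$\frac{1}{p} = \frac{1}{\frac{20381705}{21261042}} = \frac{21261042}{20381705}$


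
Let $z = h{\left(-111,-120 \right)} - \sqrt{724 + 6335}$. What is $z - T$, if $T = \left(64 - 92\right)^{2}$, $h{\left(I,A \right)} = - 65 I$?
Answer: $6431 - \sqrt{7059} \approx 6347.0$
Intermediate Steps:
$T = 784$ ($T = \left(-28\right)^{2} = 784$)
$z = 7215 - \sqrt{7059}$ ($z = \left(-65\right) \left(-111\right) - \sqrt{724 + 6335} = 7215 - \sqrt{7059} \approx 7131.0$)
$z - T = \left(7215 - \sqrt{7059}\right) - 784 = 6431 - \sqrt{7059}$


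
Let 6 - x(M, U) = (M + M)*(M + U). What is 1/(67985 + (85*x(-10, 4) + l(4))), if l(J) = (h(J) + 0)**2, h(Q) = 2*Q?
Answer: 1/58359 ≈ 1.7135e-5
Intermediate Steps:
l(J) = 4*J**2 (l(J) = (2*J + 0)**2 = (2*J)**2 = 4*J**2)
x(M, U) = 6 - 2*M*(M + U) (x(M, U) = 6 - (M + M)*(M + U) = 6 - 2*M*(M + U))
1/(67985 + (85*x(-10, 4) + l(4))) = 1/(67985 + (85*(6 - 2*(-10)**2 - 2*(-10)*4) + 4*4**2)) = 1/(67985 + (85*(6 - 2*100 + 80) + 4*16)) = 1/(67985 + (85*(6 - 200 + 80) + 64)) = 1/(67985 + (85*(-114) + 64)) = 1/(67985 + (-9690 + 64)) = 1/(67985 - 9626) = 1/58359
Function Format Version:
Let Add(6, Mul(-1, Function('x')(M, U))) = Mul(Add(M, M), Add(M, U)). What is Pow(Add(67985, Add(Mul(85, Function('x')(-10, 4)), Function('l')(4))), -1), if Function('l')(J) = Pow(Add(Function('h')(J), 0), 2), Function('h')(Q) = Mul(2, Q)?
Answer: Rational(1, 58359) ≈ 1.7135e-5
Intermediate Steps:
Function('l')(J) = Mul(4, Pow(J, 2)) (Function('l')(J) = Pow(Add(Mul(2, J), 0), 2) = Pow(Mul(2, J), 2) = Mul(4, Pow(J, 2)))
Function('x')(M, U) = Add(6, Mul(-2, M, Add(M, U))) (Function('x')(M, U) = Add(6, Mul(-1, Mul(Add(M, M), Add(M, U)))) = Add(6, Mul(-1, Mul(Mul(2, M), Add(M, U)))) = Add(6, Mul(-1, Mul(2, M, Add(M, U)))) = Add(6, Mul(-2, M, Add(M, U))))
Pow(Add(67985, Add(Mul(85, Function('x')(-10, 4)), Function('l')(4))), -1) = Pow(Add(67985, Add(Mul(85, Add(6, Mul(-2, Pow(-10, 2)), Mul(-2, -10, 4))), Mul(4, Pow(4, 2)))), -1) = Pow(Add(67985, Add(Mul(85, Add(6, Mul(-2, 100), 80)), Mul(4, 16))), -1) = Pow(Add(67985, Add(Mul(85, Add(6, -200, 80)), 64)), -1) = Pow(Add(67985, Add(Mul(85, -114), 64)), -1) = Pow(Add(67985, Add(-9690, 64)), -1) = Pow(Add(67985, -9626), -1) = Pow(58359, -1) = Rational(1, 58359)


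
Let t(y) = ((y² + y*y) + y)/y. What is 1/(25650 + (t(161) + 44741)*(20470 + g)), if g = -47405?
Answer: -1/1213773190 ≈ -8.2388e-10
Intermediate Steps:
t(y) = (y + 2*y²)/y (t(y) = ((y² + y²) + y)/y = (2*y² + y)/y = (y + 2*y²)/y)
1/(25650 + (t(161) + 44741)*(20470 + g)) = 1/(25650 + ((1 + 2*161) + 44741)*(20470 - 47405)) = 1/(25650 + ((1 + 322) + 44741)*(-26935)) = 1/(25650 + (323 + 44741)*(-26935)) = 1/(25650 + 45064*(-26935)) = 1/(25650 - 1213798840) = 1/(-1213773190) = -1/1213773190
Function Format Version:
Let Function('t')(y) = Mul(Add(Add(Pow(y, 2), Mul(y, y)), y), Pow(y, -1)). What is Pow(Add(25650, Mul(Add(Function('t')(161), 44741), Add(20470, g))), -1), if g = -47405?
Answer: Rational(-1, 1213773190) ≈ -8.2388e-10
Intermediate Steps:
Function('t')(y) = Mul(Pow(y, -1), Add(y, Mul(2, Pow(y, 2)))) (Function('t')(y) = Mul(Add(Add(Pow(y, 2), Pow(y, 2)), y), Pow(y, -1)) = Mul(Add(Mul(2, Pow(y, 2)), y), Pow(y, -1)) = Mul(Add(y, Mul(2, Pow(y, 2))), Pow(y, -1)) = Mul(Pow(y, -1), Add(y, Mul(2, Pow(y, 2)))))
Pow(Add(25650, Mul(Add(Function('t')(161), 44741), Add(20470, g))), -1) = Pow(Add(25650, Mul(Add(Add(1, Mul(2, 161)), 44741), Add(20470, -47405))), -1) = Pow(Add(25650, Mul(Add(Add(1, 322), 44741), -26935)), -1) = Pow(Add(25650, Mul(Add(323, 44741), -26935)), -1) = Pow(Add(25650, Mul(45064, -26935)), -1) = Pow(Add(25650, -1213798840), -1) = Pow(-1213773190, -1) = Rational(-1, 1213773190)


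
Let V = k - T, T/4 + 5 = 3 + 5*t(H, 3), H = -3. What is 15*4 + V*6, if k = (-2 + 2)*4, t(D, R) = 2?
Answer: -132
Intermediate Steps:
k = 0 (k = 0*4 = 0)
T = 32 (T = -20 + 4*(3 + 5*2) = -20 + 4*(3 + 10) = -20 + 4*13 = -20 + 52 = 32)
V = -32 (V = 0 - 1*32 = 0 - 32 = -32)
15*4 + V*6 = 15*4 - 32*6 = 60 - 192 = -132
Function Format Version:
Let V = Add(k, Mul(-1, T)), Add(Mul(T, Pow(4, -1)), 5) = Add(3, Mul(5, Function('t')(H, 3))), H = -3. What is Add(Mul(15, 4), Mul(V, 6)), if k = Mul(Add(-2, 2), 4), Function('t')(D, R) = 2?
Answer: -132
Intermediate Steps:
k = 0 (k = Mul(0, 4) = 0)
T = 32 (T = Add(-20, Mul(4, Add(3, Mul(5, 2)))) = Add(-20, Mul(4, Add(3, 10))) = Add(-20, Mul(4, 13)) = Add(-20, 52) = 32)
V = -32 (V = Add(0, Mul(-1, 32)) = Add(0, -32) = -32)
Add(Mul(15, 4), Mul(V, 6)) = Add(Mul(15, 4), Mul(-32, 6)) = Add(60, -192) = -132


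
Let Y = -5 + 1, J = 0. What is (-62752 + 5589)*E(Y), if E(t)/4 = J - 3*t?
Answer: -2743824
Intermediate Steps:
Y = -4
E(t) = -12*t (E(t) = 4*(0 - 3*t) = 4*(-3*t) = -12*t)
(-62752 + 5589)*E(Y) = (-62752 + 5589)*(-12*(-4)) = -57163*48 = -2743824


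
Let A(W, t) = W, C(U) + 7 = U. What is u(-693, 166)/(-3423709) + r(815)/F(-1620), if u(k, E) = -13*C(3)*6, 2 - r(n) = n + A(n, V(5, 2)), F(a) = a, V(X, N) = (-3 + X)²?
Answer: 1393323203/1386602145 ≈ 1.0048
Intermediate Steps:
C(U) = -7 + U
r(n) = 2 - 2*n (r(n) = 2 - (n + n) = 2 - 2*n)
u(k, E) = 312 (u(k, E) = -13*(-7 + 3)*6 = -13*(-4)*6 = 52*6 = 312)
u(-693, 166)/(-3423709) + r(815)/F(-1620) = 312/(-3423709) + (2 - 2*815)/(-1620) = 312*(-1/3423709) + (2 - 1630)*(-1/1620) = -312/3423709 - 1628*(-1/1620) = -312/3423709 + 407/405 = 1393323203/1386602145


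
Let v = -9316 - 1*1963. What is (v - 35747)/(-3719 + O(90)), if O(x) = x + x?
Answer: 47026/3539 ≈ 13.288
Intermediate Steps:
O(x) = 2*x
v = -11279 (v = -9316 - 1963 = -11279)
(v - 35747)/(-3719 + O(90)) = (-11279 - 35747)/(-3719 + 2*90) = -47026/(-3719 + 180) = -47026/(-3539) = -47026*(-1/3539) = 47026/3539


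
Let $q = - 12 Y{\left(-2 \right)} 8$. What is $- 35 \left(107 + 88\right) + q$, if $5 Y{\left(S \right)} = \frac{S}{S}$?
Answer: $- \frac{34221}{5} \approx -6844.2$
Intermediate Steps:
$Y{\left(S \right)} = \frac{1}{5}$ ($Y{\left(S \right)} = \frac{S \frac{1}{S}}{5} = \frac{1}{5} \cdot 1 = \frac{1}{5}$)
$q = - \frac{96}{5}$ ($q = \left(-12\right) \frac{1}{5} \cdot 8 = \left(- \frac{12}{5}\right) 8 = - \frac{96}{5} \approx -19.2$)
$- 35 \left(107 + 88\right) + q = - 35 \left(107 + 88\right) - \frac{96}{5} = \left(-35\right) 195 - \frac{96}{5} = -6825 - \frac{96}{5} = - \frac{34221}{5}$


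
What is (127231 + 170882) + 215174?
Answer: 513287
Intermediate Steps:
(127231 + 170882) + 215174 = 298113 + 215174 = 513287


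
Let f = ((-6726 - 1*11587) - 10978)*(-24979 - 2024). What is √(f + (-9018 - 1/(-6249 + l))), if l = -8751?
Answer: √71184226950006/300 ≈ 28124.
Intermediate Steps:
f = 790944873 (f = ((-6726 - 11587) - 10978)*(-27003) = (-18313 - 10978)*(-27003) = -29291*(-27003) = 790944873)
√(f + (-9018 - 1/(-6249 + l))) = √(790944873 + (-9018 - 1/(-6249 - 8751))) = √(790944873 + (-9018 - 1/(-15000))) = √(790944873 + (-9018 - 1*(-1/15000))) = √(790944873 + (-9018 + 1/15000)) = √(790944873 - 135269999/15000) = √(11864037825001/15000) = √71184226950006/300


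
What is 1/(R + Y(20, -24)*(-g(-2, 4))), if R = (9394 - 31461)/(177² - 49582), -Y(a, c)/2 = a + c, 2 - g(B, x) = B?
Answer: -18253/562029 ≈ -0.032477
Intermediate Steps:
g(B, x) = 2 - B
Y(a, c) = -2*a - 2*c (Y(a, c) = -2*(a + c) = -2*a - 2*c)
R = 22067/18253 (R = -22067/(31329 - 49582) = -22067/(-18253) = -22067*(-1/18253) = 22067/18253 ≈ 1.2090)
1/(R + Y(20, -24)*(-g(-2, 4))) = 1/(22067/18253 + (-2*20 - 2*(-24))*(-(2 - 1*(-2)))) = 1/(22067/18253 + (-40 + 48)*(-(2 + 2))) = 1/(22067/18253 + 8*(-1*4)) = 1/(22067/18253 + 8*(-4)) = 1/(22067/18253 - 32) = 1/(-562029/18253) = -18253/562029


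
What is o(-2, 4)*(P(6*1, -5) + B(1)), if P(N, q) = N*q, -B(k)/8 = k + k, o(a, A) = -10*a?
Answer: -920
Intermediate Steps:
B(k) = -16*k (B(k) = -8*(k + k) = -16*k)
o(-2, 4)*(P(6*1, -5) + B(1)) = (-10*(-2))*((6*1)*(-5) - 16*1) = 20*(6*(-5) - 16) = 20*(-30 - 16) = 20*(-46) = -920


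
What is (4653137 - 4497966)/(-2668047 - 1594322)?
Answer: -155171/4262369 ≈ -0.036405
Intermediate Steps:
(4653137 - 4497966)/(-2668047 - 1594322) = 155171/(-4262369) = 155171*(-1/4262369) = -155171/4262369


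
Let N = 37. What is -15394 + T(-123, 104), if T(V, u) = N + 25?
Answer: -15332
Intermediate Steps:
T(V, u) = 62 (T(V, u) = 37 + 25 = 62)
-15394 + T(-123, 104) = -15394 + 62 = -15332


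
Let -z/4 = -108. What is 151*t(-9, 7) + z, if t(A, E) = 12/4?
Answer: 885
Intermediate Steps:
t(A, E) = 3 (t(A, E) = 12*(1/4) = 3)
z = 432 (z = -4*(-108) = 432)
151*t(-9, 7) + z = 151*3 + 432 = 453 + 432 = 885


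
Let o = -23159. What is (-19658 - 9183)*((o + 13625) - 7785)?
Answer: 499497279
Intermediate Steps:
(-19658 - 9183)*((o + 13625) - 7785) = (-19658 - 9183)*((-23159 + 13625) - 7785) = -28841*(-9534 - 7785) = -28841*(-17319) = 499497279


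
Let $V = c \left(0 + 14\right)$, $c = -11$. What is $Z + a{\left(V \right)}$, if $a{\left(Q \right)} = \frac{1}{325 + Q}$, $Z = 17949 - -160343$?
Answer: $\frac{30487933}{171} \approx 1.7829 \cdot 10^{5}$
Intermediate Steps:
$V = -154$ ($V = - 11 \left(0 + 14\right) = \left(-11\right) 14 = -154$)
$Z = 178292$ ($Z = 17949 + 160343 = 178292$)
$Z + a{\left(V \right)} = 178292 + \frac{1}{325 - 154} = 178292 + \frac{1}{171} = \frac{30487933}{171}$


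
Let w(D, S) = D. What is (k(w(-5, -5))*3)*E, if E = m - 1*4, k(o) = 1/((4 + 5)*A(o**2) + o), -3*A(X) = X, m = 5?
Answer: -3/80 ≈ -0.037500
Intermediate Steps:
A(X) = -X/3
k(o) = 1/(o - 3*o**2) (k(o) = 1/((4 + 5)*(-o**2/3) + o) = 1/(9*(-o**2/3) + o) = 1/(-3*o**2 + o) = 1/(o - 3*o**2))
E = 1 (E = 5 - 1*4 = 5 - 4 = 1)
(k(w(-5, -5))*3)*E = ((1/((-5)*(1 - 3*(-5))))*3)*1 = (-1/(5*(1 + 15))*3)*1 = (-1/5/16*3)*1 = (-1/5*1/16*3)*1 = -1/80*3*1 = -3/80*1 = -3/80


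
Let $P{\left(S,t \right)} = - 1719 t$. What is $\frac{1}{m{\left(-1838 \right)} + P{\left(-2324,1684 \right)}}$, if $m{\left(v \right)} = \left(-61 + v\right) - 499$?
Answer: $- \frac{1}{2897194} \approx -3.4516 \cdot 10^{-7}$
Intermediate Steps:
$m{\left(v \right)} = -560 + v$
$\frac{1}{m{\left(-1838 \right)} + P{\left(-2324,1684 \right)}} = \frac{1}{\left(-560 - 1838\right) - 2894796} = \frac{1}{-2398 - 2894796} = \frac{1}{-2897194} = - \frac{1}{2897194}$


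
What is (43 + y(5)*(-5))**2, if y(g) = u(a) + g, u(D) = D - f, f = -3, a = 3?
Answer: 144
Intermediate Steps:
u(D) = 3 + D (u(D) = D - 1*(-3) = D + 3 = 3 + D)
y(g) = 6 + g (y(g) = (3 + 3) + g = 6 + g)
(43 + y(5)*(-5))**2 = (43 + (6 + 5)*(-5))**2 = (43 + 11*(-5))**2 = (43 - 55)**2 = (-12)**2 = 144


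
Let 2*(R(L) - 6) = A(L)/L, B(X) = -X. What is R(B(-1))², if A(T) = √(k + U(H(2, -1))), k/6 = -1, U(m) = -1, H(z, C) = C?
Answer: (12 + I*√7)²/4 ≈ 34.25 + 15.875*I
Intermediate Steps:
k = -6 (k = 6*(-1) = -6)
A(T) = I*√7 (A(T) = √(-6 - 1) = √(-7) = I*√7)
R(L) = 6 + I*√7/(2*L) (R(L) = 6 + ((I*√7)/L)/2 = 6 + (I*√7/L)/2 = 6 + I*√7/(2*L))
R(B(-1))² = (6 + I*√7/(2*((-1*(-1)))))² = (6 + (½)*I*√7/1)² = (6 + (½)*I*√7*1)² = (6 + I*√7/2)²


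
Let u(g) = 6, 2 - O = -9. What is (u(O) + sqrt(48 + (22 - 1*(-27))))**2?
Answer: (6 + sqrt(97))**2 ≈ 251.19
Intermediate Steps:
O = 11 (O = 2 - 1*(-9) = 2 + 9 = 11)
(u(O) + sqrt(48 + (22 - 1*(-27))))**2 = (6 + sqrt(48 + (22 - 1*(-27))))**2 = (6 + sqrt(48 + (22 + 27)))**2 = (6 + sqrt(48 + 49))**2 = (6 + sqrt(97))**2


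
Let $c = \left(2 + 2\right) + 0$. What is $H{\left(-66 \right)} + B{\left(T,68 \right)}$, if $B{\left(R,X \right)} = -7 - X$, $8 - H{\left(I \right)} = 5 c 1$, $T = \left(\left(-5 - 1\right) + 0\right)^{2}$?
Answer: $-87$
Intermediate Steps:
$c = 4$ ($c = 4 + 0 = 4$)
$T = 36$ ($T = \left(-6 + 0\right)^{2} = \left(-6\right)^{2} = 36$)
$H{\left(I \right)} = -12$ ($H{\left(I \right)} = 8 - 5 \cdot 4 \cdot 1 = 8 - 20 \cdot 1 = 8 - 20 = -12$)
$H{\left(-66 \right)} + B{\left(T,68 \right)} = -12 - 75 = -87$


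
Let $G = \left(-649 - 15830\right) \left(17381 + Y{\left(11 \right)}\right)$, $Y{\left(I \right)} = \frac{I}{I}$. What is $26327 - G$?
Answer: $286464305$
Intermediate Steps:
$Y{\left(I \right)} = 1$
$G = -286437978$ ($G = \left(-649 - 15830\right) \left(17381 + 1\right) = \left(-16479\right) 17382 = -286437978$)
$26327 - G = 26327 - -286437978 = 26327 + 286437978 = 286464305$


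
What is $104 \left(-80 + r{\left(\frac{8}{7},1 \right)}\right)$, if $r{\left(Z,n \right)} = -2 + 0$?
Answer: $-8528$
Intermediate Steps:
$r{\left(Z,n \right)} = -2$
$104 \left(-80 + r{\left(\frac{8}{7},1 \right)}\right) = 104 \left(-80 - 2\right) = 104 \left(-82\right) = -8528$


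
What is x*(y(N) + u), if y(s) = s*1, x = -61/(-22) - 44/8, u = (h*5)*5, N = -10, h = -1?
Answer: 1050/11 ≈ 95.455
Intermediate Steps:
u = -25 (u = -1*5*5 = -5*5 = -25)
x = -30/11 (x = -61*(-1/22) - 44*⅛ = 61/22 - 11/2 = -30/11 ≈ -2.7273)
y(s) = s
x*(y(N) + u) = -30*(-10 - 25)/11 = -30/11*(-35) = 1050/11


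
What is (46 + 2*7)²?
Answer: 3600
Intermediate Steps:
(46 + 2*7)² = (46 + 14)² = 60² = 3600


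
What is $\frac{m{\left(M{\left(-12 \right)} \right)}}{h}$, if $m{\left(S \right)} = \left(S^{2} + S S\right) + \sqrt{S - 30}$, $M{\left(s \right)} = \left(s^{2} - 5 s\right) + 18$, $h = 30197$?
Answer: $\frac{98568}{30197} + \frac{8 \sqrt{3}}{30197} \approx 3.2646$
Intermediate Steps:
$M{\left(s \right)} = 18 + s^{2} - 5 s$
$m{\left(S \right)} = \sqrt{-30 + S} + 2 S^{2}$ ($m{\left(S \right)} = \left(S^{2} + S^{2}\right) + \sqrt{-30 + S} = 2 S^{2} + \sqrt{-30 + S} = \sqrt{-30 + S} + 2 S^{2}$)
$\frac{m{\left(M{\left(-12 \right)} \right)}}{h} = \frac{\sqrt{-30 + \left(18 + \left(-12\right)^{2} - -60\right)} + 2 \left(18 + \left(-12\right)^{2} - -60\right)^{2}}{30197} = \left(\sqrt{-30 + \left(18 + 144 + 60\right)} + 2 \left(18 + 144 + 60\right)^{2}\right) \frac{1}{30197} = \left(\sqrt{-30 + 222} + 2 \cdot 222^{2}\right) \frac{1}{30197} = \left(\sqrt{192} + 2 \cdot 49284\right) \frac{1}{30197} = \left(8 \sqrt{3} + 98568\right) \frac{1}{30197} = \left(98568 + 8 \sqrt{3}\right) \frac{1}{30197} = \frac{98568}{30197} + \frac{8 \sqrt{3}}{30197}$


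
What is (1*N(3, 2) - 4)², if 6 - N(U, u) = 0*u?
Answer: 4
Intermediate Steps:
N(U, u) = 6 (N(U, u) = 6 - 0*u = 6 - 1*0 = 6 + 0 = 6)
(1*N(3, 2) - 4)² = (1*6 - 4)² = (6 - 4)² = 2² = 4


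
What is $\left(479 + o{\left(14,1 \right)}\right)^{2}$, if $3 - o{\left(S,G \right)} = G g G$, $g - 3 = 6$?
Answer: $223729$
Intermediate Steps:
$g = 9$ ($g = 3 + 6 = 9$)
$o{\left(S,G \right)} = 3 - 9 G^{2}$ ($o{\left(S,G \right)} = 3 - G 9 G = 3 - 9 G G = 3 - 9 G^{2}$)
$\left(479 + o{\left(14,1 \right)}\right)^{2} = \left(479 + \left(3 - 9 \cdot 1^{2}\right)\right)^{2} = \left(479 + \left(3 - 9\right)\right)^{2} = \left(479 - 6\right)^{2} = 473^{2} = 223729$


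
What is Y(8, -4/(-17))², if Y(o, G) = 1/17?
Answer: 1/289 ≈ 0.0034602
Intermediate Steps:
Y(o, G) = 1/17
Y(8, -4/(-17))² = (1/17)² = 1/289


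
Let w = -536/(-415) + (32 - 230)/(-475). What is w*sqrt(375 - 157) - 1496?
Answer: -1496 + 67354*sqrt(218)/39425 ≈ -1470.8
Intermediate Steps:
w = 67354/39425 (w = -536*(-1/415) - 198*(-1/475) = 536/415 + 198/475 = 67354/39425 ≈ 1.7084)
w*sqrt(375 - 157) - 1496 = 67354*sqrt(375 - 157)/39425 - 1496 = 67354*sqrt(218)/39425 - 1496 = -1496 + 67354*sqrt(218)/39425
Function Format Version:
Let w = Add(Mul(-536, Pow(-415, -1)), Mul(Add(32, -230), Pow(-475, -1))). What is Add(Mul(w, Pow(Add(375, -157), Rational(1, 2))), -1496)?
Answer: Add(-1496, Mul(Rational(67354, 39425), Pow(218, Rational(1, 2)))) ≈ -1470.8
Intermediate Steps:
w = Rational(67354, 39425) (w = Add(Mul(-536, Rational(-1, 415)), Mul(-198, Rational(-1, 475))) = Add(Rational(536, 415), Rational(198, 475)) = Rational(67354, 39425) ≈ 1.7084)
Add(Mul(w, Pow(Add(375, -157), Rational(1, 2))), -1496) = Add(Mul(Rational(67354, 39425), Pow(Add(375, -157), Rational(1, 2))), -1496) = Add(Mul(Rational(67354, 39425), Pow(218, Rational(1, 2))), -1496) = Add(-1496, Mul(Rational(67354, 39425), Pow(218, Rational(1, 2))))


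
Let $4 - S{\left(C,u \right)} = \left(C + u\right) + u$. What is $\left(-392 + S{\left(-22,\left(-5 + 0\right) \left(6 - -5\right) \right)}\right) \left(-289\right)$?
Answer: $73984$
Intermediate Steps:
$S{\left(C,u \right)} = 4 - C - 2 u$ ($S{\left(C,u \right)} = 4 - \left(\left(C + u\right) + u\right) = 4 - \left(C + 2 u\right) = 4 - C - 2 u$)
$\left(-392 + S{\left(-22,\left(-5 + 0\right) \left(6 - -5\right) \right)}\right) \left(-289\right) = \left(-392 - \left(-26 + 2 \left(-5 + 0\right) \left(6 - -5\right)\right)\right) \left(-289\right) = \left(-392 + \left(4 + 22 - 2 \left(- 5 \left(6 + 5\right)\right)\right)\right) \left(-289\right) = \left(-392 + \left(4 + 22 - 2 \left(\left(-5\right) 11\right)\right)\right) \left(-289\right) = \left(-392 + \left(4 + 22 - -110\right)\right) \left(-289\right) = \left(-392 + \left(4 + 22 + 110\right)\right) \left(-289\right) = \left(-392 + 136\right) \left(-289\right) = \left(-256\right) \left(-289\right) = 73984$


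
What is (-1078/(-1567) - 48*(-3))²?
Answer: 51404679076/2455489 ≈ 20935.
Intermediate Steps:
(-1078/(-1567) - 48*(-3))² = (-1078*(-1/1567) + 144)² = (1078/1567 + 144)² = (226726/1567)² = 51404679076/2455489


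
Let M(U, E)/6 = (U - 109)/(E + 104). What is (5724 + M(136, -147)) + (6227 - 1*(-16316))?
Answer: 1215319/43 ≈ 28263.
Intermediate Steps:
M(U, E) = 6*(-109 + U)/(104 + E) (M(U, E) = 6*((U - 109)/(E + 104)) = 6*((-109 + U)/(104 + E)) = 6*(-109 + U)/(104 + E))
(5724 + M(136, -147)) + (6227 - 1*(-16316)) = (5724 + 6*(-109 + 136)/(104 - 147)) + (6227 - 1*(-16316)) = (5724 + 6*27/(-43)) + (6227 + 16316) = (5724 + 6*(-1/43)*27) + 22543 = (5724 - 162/43) + 22543 = 245970/43 + 22543 = 1215319/43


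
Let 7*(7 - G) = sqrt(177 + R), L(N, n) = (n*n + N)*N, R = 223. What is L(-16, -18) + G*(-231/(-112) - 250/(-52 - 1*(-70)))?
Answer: -5016811/1008 ≈ -4977.0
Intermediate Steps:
L(N, n) = N*(N + n**2) (L(N, n) = (n**2 + N)*N = (N + n**2)*N = N*(N + n**2))
G = 29/7 (G = 7 - sqrt(177 + 223)/7 = 7 - sqrt(400)/7 = 7 - 1/7*20 = 7 - 20/7 = 29/7 ≈ 4.1429)
L(-16, -18) + G*(-231/(-112) - 250/(-52 - 1*(-70))) = -16*(-16 + (-18)**2) + 29*(-231/(-112) - 250/(-52 - 1*(-70)))/7 = -16*(-16 + 324) + 29*(-231*(-1/112) - 250/(-52 + 70))/7 = -16*308 + 29*(33/16 - 250/18)/7 = -4928 + 29*(33/16 - 250*1/18)/7 = -4928 + 29*(33/16 - 125/9)/7 = -4928 + (29/7)*(-1703/144) = -4928 - 49387/1008 = -5016811/1008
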